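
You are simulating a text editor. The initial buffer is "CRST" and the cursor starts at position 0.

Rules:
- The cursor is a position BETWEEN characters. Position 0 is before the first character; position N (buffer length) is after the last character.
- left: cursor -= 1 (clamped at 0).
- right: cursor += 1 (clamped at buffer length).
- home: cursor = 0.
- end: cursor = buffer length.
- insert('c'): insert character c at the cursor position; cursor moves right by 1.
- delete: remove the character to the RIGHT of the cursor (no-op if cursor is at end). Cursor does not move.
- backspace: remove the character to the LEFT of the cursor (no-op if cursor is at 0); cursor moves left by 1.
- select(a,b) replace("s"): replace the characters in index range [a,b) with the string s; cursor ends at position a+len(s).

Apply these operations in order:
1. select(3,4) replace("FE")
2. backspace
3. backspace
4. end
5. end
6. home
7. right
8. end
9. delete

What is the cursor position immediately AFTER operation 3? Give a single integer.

After op 1 (select(3,4) replace("FE")): buf='CRSFE' cursor=5
After op 2 (backspace): buf='CRSF' cursor=4
After op 3 (backspace): buf='CRS' cursor=3

Answer: 3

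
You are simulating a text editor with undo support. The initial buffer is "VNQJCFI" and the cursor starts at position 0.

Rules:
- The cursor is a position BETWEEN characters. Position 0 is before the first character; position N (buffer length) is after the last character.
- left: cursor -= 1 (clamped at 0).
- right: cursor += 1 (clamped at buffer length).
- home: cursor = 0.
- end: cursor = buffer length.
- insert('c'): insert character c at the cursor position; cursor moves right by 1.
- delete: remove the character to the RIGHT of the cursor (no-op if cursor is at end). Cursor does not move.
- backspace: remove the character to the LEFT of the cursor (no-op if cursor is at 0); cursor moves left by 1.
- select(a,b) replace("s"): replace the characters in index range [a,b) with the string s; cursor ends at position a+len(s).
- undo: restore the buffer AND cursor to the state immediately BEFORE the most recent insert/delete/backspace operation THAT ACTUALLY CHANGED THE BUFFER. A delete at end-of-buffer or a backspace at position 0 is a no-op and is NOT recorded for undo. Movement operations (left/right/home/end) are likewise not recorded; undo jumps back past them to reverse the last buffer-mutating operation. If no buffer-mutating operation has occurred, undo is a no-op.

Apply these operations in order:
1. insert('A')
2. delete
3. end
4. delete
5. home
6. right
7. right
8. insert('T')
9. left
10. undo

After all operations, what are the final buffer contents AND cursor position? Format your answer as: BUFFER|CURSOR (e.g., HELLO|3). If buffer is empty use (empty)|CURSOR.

After op 1 (insert('A')): buf='AVNQJCFI' cursor=1
After op 2 (delete): buf='ANQJCFI' cursor=1
After op 3 (end): buf='ANQJCFI' cursor=7
After op 4 (delete): buf='ANQJCFI' cursor=7
After op 5 (home): buf='ANQJCFI' cursor=0
After op 6 (right): buf='ANQJCFI' cursor=1
After op 7 (right): buf='ANQJCFI' cursor=2
After op 8 (insert('T')): buf='ANTQJCFI' cursor=3
After op 9 (left): buf='ANTQJCFI' cursor=2
After op 10 (undo): buf='ANQJCFI' cursor=2

Answer: ANQJCFI|2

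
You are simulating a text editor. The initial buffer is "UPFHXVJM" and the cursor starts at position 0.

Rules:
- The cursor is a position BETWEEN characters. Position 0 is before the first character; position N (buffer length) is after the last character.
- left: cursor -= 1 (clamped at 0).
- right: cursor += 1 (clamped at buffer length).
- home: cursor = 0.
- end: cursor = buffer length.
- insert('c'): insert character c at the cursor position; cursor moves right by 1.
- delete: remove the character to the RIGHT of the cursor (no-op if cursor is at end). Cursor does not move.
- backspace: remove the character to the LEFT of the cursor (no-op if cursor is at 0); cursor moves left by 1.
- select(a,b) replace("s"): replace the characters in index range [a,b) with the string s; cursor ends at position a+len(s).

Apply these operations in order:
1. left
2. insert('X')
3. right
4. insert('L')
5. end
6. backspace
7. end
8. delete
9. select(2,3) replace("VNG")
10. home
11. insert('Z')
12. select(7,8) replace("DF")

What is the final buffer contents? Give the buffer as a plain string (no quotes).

Answer: ZXUVNGPDFHXVJ

Derivation:
After op 1 (left): buf='UPFHXVJM' cursor=0
After op 2 (insert('X')): buf='XUPFHXVJM' cursor=1
After op 3 (right): buf='XUPFHXVJM' cursor=2
After op 4 (insert('L')): buf='XULPFHXVJM' cursor=3
After op 5 (end): buf='XULPFHXVJM' cursor=10
After op 6 (backspace): buf='XULPFHXVJ' cursor=9
After op 7 (end): buf='XULPFHXVJ' cursor=9
After op 8 (delete): buf='XULPFHXVJ' cursor=9
After op 9 (select(2,3) replace("VNG")): buf='XUVNGPFHXVJ' cursor=5
After op 10 (home): buf='XUVNGPFHXVJ' cursor=0
After op 11 (insert('Z')): buf='ZXUVNGPFHXVJ' cursor=1
After op 12 (select(7,8) replace("DF")): buf='ZXUVNGPDFHXVJ' cursor=9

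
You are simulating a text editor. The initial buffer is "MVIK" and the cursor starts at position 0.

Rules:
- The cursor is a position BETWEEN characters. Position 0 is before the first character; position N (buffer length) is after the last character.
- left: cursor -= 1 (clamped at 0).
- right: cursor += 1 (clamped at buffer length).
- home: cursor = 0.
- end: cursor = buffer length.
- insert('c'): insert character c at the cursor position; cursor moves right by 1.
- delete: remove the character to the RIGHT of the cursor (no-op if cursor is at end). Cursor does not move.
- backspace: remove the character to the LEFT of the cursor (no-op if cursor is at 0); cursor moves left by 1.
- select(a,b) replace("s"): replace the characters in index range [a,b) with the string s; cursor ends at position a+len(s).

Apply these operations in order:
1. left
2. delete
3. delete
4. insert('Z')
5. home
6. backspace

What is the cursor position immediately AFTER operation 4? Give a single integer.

After op 1 (left): buf='MVIK' cursor=0
After op 2 (delete): buf='VIK' cursor=0
After op 3 (delete): buf='IK' cursor=0
After op 4 (insert('Z')): buf='ZIK' cursor=1

Answer: 1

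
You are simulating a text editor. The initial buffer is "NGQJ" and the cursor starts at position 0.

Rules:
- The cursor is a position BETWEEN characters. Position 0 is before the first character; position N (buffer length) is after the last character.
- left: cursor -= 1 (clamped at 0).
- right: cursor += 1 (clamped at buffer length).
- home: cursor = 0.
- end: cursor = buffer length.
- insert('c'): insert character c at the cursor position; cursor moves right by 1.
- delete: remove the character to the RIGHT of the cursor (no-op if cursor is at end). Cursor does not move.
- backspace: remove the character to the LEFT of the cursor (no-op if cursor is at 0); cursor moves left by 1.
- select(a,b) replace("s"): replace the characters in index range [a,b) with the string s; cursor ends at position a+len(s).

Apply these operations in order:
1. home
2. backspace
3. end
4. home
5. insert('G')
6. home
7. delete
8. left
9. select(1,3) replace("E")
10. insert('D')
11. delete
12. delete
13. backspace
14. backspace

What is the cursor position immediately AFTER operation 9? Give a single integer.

Answer: 2

Derivation:
After op 1 (home): buf='NGQJ' cursor=0
After op 2 (backspace): buf='NGQJ' cursor=0
After op 3 (end): buf='NGQJ' cursor=4
After op 4 (home): buf='NGQJ' cursor=0
After op 5 (insert('G')): buf='GNGQJ' cursor=1
After op 6 (home): buf='GNGQJ' cursor=0
After op 7 (delete): buf='NGQJ' cursor=0
After op 8 (left): buf='NGQJ' cursor=0
After op 9 (select(1,3) replace("E")): buf='NEJ' cursor=2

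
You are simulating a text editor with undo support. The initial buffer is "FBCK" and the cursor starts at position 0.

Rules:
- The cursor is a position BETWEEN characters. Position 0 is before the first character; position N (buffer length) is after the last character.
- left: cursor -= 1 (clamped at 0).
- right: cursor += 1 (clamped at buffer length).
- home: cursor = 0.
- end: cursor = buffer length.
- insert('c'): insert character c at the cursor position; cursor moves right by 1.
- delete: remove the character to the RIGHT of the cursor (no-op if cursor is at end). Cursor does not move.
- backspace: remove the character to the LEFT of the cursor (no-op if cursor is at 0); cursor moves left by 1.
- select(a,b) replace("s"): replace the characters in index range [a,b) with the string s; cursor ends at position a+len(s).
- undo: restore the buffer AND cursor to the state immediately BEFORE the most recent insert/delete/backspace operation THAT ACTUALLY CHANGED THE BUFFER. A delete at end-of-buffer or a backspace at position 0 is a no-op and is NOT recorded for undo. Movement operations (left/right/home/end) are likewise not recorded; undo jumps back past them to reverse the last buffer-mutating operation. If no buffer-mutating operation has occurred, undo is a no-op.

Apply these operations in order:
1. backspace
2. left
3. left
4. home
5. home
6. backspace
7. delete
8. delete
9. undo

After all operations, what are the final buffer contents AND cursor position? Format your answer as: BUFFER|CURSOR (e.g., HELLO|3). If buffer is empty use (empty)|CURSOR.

After op 1 (backspace): buf='FBCK' cursor=0
After op 2 (left): buf='FBCK' cursor=0
After op 3 (left): buf='FBCK' cursor=0
After op 4 (home): buf='FBCK' cursor=0
After op 5 (home): buf='FBCK' cursor=0
After op 6 (backspace): buf='FBCK' cursor=0
After op 7 (delete): buf='BCK' cursor=0
After op 8 (delete): buf='CK' cursor=0
After op 9 (undo): buf='BCK' cursor=0

Answer: BCK|0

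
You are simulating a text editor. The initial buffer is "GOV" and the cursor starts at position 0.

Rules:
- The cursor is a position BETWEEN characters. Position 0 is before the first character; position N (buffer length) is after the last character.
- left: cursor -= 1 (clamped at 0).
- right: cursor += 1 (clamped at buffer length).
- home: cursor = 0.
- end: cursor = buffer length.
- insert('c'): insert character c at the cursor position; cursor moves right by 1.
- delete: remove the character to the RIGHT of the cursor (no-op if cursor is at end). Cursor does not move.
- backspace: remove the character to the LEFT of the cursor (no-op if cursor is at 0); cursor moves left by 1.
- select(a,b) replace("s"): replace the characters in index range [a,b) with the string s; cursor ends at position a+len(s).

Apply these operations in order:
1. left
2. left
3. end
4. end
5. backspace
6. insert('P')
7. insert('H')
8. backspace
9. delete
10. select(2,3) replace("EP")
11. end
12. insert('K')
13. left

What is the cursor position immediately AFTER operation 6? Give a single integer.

After op 1 (left): buf='GOV' cursor=0
After op 2 (left): buf='GOV' cursor=0
After op 3 (end): buf='GOV' cursor=3
After op 4 (end): buf='GOV' cursor=3
After op 5 (backspace): buf='GO' cursor=2
After op 6 (insert('P')): buf='GOP' cursor=3

Answer: 3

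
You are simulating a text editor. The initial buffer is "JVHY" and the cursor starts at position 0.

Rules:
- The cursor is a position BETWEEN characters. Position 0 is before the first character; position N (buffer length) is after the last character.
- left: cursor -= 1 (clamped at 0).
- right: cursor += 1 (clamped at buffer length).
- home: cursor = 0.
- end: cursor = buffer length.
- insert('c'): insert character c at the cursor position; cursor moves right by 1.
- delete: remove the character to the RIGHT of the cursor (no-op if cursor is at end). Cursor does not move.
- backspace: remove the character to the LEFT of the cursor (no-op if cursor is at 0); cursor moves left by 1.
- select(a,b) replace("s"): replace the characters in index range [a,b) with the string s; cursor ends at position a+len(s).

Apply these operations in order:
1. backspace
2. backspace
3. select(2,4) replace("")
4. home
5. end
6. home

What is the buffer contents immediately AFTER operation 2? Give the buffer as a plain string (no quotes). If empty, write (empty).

After op 1 (backspace): buf='JVHY' cursor=0
After op 2 (backspace): buf='JVHY' cursor=0

Answer: JVHY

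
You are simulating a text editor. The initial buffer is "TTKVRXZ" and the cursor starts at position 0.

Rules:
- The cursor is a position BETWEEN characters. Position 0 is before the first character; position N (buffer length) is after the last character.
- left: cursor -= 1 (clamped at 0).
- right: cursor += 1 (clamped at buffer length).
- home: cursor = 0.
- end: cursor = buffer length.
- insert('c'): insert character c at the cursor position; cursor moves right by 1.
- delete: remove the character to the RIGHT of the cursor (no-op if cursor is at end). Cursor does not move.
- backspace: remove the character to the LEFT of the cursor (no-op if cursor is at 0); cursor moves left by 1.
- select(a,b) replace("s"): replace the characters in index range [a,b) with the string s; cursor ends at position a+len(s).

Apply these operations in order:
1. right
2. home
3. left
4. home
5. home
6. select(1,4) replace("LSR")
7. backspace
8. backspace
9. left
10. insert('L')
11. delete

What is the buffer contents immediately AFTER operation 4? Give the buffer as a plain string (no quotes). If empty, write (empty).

Answer: TTKVRXZ

Derivation:
After op 1 (right): buf='TTKVRXZ' cursor=1
After op 2 (home): buf='TTKVRXZ' cursor=0
After op 3 (left): buf='TTKVRXZ' cursor=0
After op 4 (home): buf='TTKVRXZ' cursor=0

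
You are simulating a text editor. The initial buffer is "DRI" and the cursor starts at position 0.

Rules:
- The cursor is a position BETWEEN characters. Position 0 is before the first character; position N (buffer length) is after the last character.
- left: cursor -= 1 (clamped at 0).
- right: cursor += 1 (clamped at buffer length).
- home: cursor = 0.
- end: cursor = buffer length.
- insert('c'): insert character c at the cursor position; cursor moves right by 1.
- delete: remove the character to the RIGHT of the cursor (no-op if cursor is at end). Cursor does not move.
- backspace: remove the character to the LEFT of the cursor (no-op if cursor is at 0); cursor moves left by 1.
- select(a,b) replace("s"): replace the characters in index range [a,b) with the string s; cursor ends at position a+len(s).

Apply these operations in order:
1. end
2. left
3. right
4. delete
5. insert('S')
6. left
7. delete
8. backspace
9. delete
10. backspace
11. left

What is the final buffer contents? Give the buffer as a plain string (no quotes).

Answer: D

Derivation:
After op 1 (end): buf='DRI' cursor=3
After op 2 (left): buf='DRI' cursor=2
After op 3 (right): buf='DRI' cursor=3
After op 4 (delete): buf='DRI' cursor=3
After op 5 (insert('S')): buf='DRIS' cursor=4
After op 6 (left): buf='DRIS' cursor=3
After op 7 (delete): buf='DRI' cursor=3
After op 8 (backspace): buf='DR' cursor=2
After op 9 (delete): buf='DR' cursor=2
After op 10 (backspace): buf='D' cursor=1
After op 11 (left): buf='D' cursor=0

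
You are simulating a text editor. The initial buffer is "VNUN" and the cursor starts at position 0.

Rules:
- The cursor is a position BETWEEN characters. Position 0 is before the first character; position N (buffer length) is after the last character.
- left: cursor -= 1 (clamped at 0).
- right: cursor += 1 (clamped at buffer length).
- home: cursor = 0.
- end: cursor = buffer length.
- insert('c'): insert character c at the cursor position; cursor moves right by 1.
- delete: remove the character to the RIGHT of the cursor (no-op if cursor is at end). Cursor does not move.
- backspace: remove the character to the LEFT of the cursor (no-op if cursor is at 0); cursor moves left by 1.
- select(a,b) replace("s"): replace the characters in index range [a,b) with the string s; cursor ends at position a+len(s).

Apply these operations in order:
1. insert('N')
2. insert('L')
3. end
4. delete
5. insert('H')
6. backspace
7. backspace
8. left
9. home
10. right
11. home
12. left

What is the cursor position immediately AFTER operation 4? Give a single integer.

After op 1 (insert('N')): buf='NVNUN' cursor=1
After op 2 (insert('L')): buf='NLVNUN' cursor=2
After op 3 (end): buf='NLVNUN' cursor=6
After op 4 (delete): buf='NLVNUN' cursor=6

Answer: 6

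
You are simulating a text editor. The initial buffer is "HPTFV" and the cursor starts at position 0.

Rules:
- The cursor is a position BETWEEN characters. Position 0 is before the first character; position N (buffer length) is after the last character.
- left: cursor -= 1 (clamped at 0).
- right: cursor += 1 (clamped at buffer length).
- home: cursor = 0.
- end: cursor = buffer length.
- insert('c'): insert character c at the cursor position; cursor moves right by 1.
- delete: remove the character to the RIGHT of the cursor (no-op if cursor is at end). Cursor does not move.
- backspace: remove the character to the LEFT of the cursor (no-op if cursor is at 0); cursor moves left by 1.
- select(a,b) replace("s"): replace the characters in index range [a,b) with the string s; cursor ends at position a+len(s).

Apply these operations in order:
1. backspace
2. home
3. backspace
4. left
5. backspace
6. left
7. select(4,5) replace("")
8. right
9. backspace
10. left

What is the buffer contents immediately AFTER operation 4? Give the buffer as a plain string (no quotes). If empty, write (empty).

Answer: HPTFV

Derivation:
After op 1 (backspace): buf='HPTFV' cursor=0
After op 2 (home): buf='HPTFV' cursor=0
After op 3 (backspace): buf='HPTFV' cursor=0
After op 4 (left): buf='HPTFV' cursor=0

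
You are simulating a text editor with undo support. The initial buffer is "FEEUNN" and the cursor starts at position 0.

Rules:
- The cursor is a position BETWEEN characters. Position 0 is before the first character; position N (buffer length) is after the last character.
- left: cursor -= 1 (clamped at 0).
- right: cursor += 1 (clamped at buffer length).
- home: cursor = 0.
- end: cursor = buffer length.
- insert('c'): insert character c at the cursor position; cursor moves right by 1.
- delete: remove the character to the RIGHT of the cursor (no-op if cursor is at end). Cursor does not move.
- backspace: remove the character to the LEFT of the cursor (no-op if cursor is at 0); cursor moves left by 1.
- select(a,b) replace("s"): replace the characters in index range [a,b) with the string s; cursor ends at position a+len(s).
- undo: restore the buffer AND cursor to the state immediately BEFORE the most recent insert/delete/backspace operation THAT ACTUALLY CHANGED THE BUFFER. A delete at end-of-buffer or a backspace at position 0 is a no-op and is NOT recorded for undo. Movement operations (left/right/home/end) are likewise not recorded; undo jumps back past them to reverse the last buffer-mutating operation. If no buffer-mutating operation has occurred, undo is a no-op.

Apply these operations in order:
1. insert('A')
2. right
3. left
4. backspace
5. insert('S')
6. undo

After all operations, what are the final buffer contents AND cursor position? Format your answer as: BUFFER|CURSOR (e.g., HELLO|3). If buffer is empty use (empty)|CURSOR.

Answer: FEEUNN|0

Derivation:
After op 1 (insert('A')): buf='AFEEUNN' cursor=1
After op 2 (right): buf='AFEEUNN' cursor=2
After op 3 (left): buf='AFEEUNN' cursor=1
After op 4 (backspace): buf='FEEUNN' cursor=0
After op 5 (insert('S')): buf='SFEEUNN' cursor=1
After op 6 (undo): buf='FEEUNN' cursor=0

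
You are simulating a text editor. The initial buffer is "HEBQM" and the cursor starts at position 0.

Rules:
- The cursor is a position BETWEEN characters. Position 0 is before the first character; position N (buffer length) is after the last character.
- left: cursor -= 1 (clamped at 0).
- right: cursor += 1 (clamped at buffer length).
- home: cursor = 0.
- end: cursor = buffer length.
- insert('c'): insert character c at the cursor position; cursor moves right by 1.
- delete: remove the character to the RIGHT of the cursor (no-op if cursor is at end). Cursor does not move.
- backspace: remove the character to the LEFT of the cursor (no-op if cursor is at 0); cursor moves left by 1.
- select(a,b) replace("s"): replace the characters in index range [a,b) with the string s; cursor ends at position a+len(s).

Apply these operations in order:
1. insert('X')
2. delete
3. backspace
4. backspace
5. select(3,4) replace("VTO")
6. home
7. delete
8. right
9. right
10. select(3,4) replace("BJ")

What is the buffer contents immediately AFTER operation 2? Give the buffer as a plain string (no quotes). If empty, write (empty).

Answer: XEBQM

Derivation:
After op 1 (insert('X')): buf='XHEBQM' cursor=1
After op 2 (delete): buf='XEBQM' cursor=1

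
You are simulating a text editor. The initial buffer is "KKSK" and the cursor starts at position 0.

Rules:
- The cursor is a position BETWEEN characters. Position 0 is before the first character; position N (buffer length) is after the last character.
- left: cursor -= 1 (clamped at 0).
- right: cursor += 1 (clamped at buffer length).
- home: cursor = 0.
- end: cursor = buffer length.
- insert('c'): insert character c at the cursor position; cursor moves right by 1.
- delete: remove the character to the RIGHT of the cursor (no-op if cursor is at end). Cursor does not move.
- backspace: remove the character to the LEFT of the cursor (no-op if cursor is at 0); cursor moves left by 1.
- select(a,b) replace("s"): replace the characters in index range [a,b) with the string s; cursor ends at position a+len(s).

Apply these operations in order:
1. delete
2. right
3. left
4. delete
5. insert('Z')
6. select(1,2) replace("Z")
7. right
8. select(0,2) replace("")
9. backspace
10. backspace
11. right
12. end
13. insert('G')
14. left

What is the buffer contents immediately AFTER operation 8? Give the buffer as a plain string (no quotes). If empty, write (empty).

Answer: K

Derivation:
After op 1 (delete): buf='KSK' cursor=0
After op 2 (right): buf='KSK' cursor=1
After op 3 (left): buf='KSK' cursor=0
After op 4 (delete): buf='SK' cursor=0
After op 5 (insert('Z')): buf='ZSK' cursor=1
After op 6 (select(1,2) replace("Z")): buf='ZZK' cursor=2
After op 7 (right): buf='ZZK' cursor=3
After op 8 (select(0,2) replace("")): buf='K' cursor=0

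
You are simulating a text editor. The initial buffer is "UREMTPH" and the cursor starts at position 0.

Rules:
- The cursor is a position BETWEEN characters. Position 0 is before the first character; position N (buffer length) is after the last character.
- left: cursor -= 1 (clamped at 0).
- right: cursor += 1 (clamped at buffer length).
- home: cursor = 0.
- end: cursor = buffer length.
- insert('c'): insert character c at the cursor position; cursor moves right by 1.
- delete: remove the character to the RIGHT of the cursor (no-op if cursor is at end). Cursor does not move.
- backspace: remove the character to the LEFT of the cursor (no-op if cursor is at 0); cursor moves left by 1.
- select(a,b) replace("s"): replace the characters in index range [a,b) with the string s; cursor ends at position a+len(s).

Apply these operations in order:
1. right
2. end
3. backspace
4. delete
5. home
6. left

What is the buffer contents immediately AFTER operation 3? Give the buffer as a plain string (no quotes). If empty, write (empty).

Answer: UREMTP

Derivation:
After op 1 (right): buf='UREMTPH' cursor=1
After op 2 (end): buf='UREMTPH' cursor=7
After op 3 (backspace): buf='UREMTP' cursor=6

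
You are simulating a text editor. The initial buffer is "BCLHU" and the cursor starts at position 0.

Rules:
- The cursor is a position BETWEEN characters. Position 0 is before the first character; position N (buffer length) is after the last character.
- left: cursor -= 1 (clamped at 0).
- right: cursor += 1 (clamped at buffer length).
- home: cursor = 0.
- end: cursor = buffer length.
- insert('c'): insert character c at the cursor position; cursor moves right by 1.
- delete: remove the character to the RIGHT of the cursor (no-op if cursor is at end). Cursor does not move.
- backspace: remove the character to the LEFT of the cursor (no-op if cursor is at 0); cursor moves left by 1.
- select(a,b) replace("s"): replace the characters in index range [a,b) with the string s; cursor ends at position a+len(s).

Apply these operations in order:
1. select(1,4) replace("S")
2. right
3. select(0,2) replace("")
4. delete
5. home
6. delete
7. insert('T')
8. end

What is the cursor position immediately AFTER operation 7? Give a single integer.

Answer: 1

Derivation:
After op 1 (select(1,4) replace("S")): buf='BSU' cursor=2
After op 2 (right): buf='BSU' cursor=3
After op 3 (select(0,2) replace("")): buf='U' cursor=0
After op 4 (delete): buf='(empty)' cursor=0
After op 5 (home): buf='(empty)' cursor=0
After op 6 (delete): buf='(empty)' cursor=0
After op 7 (insert('T')): buf='T' cursor=1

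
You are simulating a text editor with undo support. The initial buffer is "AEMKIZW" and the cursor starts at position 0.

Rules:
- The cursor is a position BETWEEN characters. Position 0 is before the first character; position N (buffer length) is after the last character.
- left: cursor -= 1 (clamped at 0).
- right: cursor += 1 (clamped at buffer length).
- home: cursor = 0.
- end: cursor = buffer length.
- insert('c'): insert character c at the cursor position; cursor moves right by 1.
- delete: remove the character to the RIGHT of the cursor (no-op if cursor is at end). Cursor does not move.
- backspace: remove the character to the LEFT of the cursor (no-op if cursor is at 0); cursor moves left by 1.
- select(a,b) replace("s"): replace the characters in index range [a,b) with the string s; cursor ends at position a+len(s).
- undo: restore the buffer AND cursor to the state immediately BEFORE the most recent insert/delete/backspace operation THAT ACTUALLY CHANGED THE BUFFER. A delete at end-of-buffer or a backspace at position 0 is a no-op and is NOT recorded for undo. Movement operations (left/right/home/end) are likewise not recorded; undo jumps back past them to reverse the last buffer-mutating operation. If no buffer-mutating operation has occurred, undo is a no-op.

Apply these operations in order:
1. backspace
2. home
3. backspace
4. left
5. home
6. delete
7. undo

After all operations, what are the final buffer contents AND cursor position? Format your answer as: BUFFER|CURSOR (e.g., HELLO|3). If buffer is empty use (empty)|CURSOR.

After op 1 (backspace): buf='AEMKIZW' cursor=0
After op 2 (home): buf='AEMKIZW' cursor=0
After op 3 (backspace): buf='AEMKIZW' cursor=0
After op 4 (left): buf='AEMKIZW' cursor=0
After op 5 (home): buf='AEMKIZW' cursor=0
After op 6 (delete): buf='EMKIZW' cursor=0
After op 7 (undo): buf='AEMKIZW' cursor=0

Answer: AEMKIZW|0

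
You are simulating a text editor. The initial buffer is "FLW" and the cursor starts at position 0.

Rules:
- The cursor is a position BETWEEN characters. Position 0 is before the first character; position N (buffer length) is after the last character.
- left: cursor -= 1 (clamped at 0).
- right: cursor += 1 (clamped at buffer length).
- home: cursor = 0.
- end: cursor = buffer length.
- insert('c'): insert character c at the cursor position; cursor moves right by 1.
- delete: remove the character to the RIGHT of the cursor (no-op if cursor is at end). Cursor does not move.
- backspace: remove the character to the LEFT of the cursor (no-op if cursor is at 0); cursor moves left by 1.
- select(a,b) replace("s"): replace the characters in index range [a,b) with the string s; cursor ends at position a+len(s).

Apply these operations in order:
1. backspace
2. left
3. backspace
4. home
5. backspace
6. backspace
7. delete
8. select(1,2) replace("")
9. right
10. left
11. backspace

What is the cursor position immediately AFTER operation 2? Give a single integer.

Answer: 0

Derivation:
After op 1 (backspace): buf='FLW' cursor=0
After op 2 (left): buf='FLW' cursor=0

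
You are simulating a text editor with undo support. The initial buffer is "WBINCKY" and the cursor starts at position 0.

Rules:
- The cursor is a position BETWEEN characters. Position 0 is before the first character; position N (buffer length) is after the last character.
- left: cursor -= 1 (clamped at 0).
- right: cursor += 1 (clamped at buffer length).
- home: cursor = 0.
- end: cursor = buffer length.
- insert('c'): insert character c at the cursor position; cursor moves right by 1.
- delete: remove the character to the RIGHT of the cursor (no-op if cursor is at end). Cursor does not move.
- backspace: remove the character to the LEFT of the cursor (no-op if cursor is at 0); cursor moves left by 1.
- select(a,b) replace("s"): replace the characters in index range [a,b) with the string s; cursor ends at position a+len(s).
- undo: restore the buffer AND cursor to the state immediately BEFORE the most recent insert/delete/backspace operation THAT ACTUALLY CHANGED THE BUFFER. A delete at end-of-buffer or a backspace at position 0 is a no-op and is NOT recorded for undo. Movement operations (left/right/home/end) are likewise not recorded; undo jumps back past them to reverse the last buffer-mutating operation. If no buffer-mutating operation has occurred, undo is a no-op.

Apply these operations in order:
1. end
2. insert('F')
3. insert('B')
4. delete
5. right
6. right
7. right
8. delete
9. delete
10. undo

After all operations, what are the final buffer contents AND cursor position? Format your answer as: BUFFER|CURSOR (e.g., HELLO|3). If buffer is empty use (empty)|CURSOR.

After op 1 (end): buf='WBINCKY' cursor=7
After op 2 (insert('F')): buf='WBINCKYF' cursor=8
After op 3 (insert('B')): buf='WBINCKYFB' cursor=9
After op 4 (delete): buf='WBINCKYFB' cursor=9
After op 5 (right): buf='WBINCKYFB' cursor=9
After op 6 (right): buf='WBINCKYFB' cursor=9
After op 7 (right): buf='WBINCKYFB' cursor=9
After op 8 (delete): buf='WBINCKYFB' cursor=9
After op 9 (delete): buf='WBINCKYFB' cursor=9
After op 10 (undo): buf='WBINCKYF' cursor=8

Answer: WBINCKYF|8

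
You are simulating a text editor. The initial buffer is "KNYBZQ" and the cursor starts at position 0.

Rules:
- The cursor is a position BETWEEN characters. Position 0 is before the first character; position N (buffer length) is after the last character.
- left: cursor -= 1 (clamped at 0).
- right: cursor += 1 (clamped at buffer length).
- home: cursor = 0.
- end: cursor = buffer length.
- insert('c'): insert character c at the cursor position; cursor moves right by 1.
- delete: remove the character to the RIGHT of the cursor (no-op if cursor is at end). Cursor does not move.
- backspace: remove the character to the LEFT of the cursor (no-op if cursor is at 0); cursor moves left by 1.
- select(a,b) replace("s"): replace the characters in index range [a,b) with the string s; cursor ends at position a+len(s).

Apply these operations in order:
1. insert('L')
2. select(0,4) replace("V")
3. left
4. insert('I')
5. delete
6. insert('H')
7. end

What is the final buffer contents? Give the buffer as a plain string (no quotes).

Answer: IHBZQ

Derivation:
After op 1 (insert('L')): buf='LKNYBZQ' cursor=1
After op 2 (select(0,4) replace("V")): buf='VBZQ' cursor=1
After op 3 (left): buf='VBZQ' cursor=0
After op 4 (insert('I')): buf='IVBZQ' cursor=1
After op 5 (delete): buf='IBZQ' cursor=1
After op 6 (insert('H')): buf='IHBZQ' cursor=2
After op 7 (end): buf='IHBZQ' cursor=5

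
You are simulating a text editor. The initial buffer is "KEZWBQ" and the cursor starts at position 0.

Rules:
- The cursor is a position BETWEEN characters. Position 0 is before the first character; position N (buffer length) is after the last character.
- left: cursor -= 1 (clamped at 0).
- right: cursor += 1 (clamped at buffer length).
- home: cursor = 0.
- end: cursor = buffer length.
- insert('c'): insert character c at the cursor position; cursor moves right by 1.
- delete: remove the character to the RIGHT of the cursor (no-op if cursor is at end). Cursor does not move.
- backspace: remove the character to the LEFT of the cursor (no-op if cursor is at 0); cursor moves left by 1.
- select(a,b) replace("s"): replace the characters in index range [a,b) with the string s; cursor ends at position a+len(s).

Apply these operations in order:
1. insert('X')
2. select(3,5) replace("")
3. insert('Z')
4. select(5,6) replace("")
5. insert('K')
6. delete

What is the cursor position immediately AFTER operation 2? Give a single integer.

After op 1 (insert('X')): buf='XKEZWBQ' cursor=1
After op 2 (select(3,5) replace("")): buf='XKEBQ' cursor=3

Answer: 3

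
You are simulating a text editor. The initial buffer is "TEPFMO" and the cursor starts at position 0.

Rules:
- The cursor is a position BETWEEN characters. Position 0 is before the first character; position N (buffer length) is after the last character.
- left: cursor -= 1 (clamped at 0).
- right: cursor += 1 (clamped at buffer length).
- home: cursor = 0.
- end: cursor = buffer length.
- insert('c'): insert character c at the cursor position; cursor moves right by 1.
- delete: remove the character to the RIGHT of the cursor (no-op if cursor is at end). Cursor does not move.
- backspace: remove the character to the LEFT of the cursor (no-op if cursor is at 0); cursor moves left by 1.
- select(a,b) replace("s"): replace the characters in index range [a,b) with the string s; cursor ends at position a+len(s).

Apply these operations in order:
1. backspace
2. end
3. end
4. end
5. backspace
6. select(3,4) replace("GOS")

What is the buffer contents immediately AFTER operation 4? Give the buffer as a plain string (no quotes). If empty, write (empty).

After op 1 (backspace): buf='TEPFMO' cursor=0
After op 2 (end): buf='TEPFMO' cursor=6
After op 3 (end): buf='TEPFMO' cursor=6
After op 4 (end): buf='TEPFMO' cursor=6

Answer: TEPFMO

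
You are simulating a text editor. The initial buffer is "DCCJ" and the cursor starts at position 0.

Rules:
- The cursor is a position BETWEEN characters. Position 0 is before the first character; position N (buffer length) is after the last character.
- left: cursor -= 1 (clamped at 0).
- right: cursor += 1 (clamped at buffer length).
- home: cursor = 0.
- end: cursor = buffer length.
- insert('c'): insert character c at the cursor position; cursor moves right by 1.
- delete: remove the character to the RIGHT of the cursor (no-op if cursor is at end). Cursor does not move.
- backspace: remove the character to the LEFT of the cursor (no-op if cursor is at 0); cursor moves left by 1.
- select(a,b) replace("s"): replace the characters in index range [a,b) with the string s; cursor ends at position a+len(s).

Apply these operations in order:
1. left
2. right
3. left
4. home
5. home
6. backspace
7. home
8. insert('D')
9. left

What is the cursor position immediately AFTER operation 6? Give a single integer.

Answer: 0

Derivation:
After op 1 (left): buf='DCCJ' cursor=0
After op 2 (right): buf='DCCJ' cursor=1
After op 3 (left): buf='DCCJ' cursor=0
After op 4 (home): buf='DCCJ' cursor=0
After op 5 (home): buf='DCCJ' cursor=0
After op 6 (backspace): buf='DCCJ' cursor=0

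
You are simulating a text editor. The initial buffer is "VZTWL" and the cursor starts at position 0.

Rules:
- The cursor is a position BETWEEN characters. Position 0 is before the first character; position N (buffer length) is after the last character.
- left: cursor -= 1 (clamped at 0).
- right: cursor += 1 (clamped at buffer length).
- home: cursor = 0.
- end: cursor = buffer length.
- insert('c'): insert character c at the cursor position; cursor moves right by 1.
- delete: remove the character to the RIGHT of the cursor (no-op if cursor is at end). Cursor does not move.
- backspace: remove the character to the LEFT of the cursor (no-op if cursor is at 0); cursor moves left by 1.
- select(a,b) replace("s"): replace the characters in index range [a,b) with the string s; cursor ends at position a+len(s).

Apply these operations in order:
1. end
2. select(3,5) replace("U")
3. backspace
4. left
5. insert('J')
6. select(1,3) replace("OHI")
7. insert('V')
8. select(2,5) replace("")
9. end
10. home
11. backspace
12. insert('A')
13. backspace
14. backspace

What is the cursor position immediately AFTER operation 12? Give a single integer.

After op 1 (end): buf='VZTWL' cursor=5
After op 2 (select(3,5) replace("U")): buf='VZTU' cursor=4
After op 3 (backspace): buf='VZT' cursor=3
After op 4 (left): buf='VZT' cursor=2
After op 5 (insert('J')): buf='VZJT' cursor=3
After op 6 (select(1,3) replace("OHI")): buf='VOHIT' cursor=4
After op 7 (insert('V')): buf='VOHIVT' cursor=5
After op 8 (select(2,5) replace("")): buf='VOT' cursor=2
After op 9 (end): buf='VOT' cursor=3
After op 10 (home): buf='VOT' cursor=0
After op 11 (backspace): buf='VOT' cursor=0
After op 12 (insert('A')): buf='AVOT' cursor=1

Answer: 1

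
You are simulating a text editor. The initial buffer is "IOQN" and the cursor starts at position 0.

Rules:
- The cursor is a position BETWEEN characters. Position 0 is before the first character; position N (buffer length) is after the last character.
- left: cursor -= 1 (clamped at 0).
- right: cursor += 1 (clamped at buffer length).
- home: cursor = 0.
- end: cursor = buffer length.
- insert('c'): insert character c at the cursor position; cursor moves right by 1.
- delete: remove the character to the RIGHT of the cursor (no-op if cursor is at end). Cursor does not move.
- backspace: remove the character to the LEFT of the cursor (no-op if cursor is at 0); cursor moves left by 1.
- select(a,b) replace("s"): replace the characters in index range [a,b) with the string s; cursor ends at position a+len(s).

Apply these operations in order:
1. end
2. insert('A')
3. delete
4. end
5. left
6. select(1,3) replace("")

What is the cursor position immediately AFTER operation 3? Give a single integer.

After op 1 (end): buf='IOQN' cursor=4
After op 2 (insert('A')): buf='IOQNA' cursor=5
After op 3 (delete): buf='IOQNA' cursor=5

Answer: 5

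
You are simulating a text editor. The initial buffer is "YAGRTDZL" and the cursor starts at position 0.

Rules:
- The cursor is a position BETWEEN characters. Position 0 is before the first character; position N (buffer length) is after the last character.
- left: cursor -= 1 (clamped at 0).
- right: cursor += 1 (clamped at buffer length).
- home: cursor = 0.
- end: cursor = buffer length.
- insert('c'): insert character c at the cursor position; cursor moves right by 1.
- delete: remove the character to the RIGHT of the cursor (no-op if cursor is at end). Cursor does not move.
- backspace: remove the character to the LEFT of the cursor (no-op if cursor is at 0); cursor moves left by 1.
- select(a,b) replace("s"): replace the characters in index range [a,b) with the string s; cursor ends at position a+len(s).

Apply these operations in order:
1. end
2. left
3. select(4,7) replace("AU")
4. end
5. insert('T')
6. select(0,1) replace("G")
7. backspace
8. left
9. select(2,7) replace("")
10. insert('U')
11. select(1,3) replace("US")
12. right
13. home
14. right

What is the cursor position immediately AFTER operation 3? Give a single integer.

After op 1 (end): buf='YAGRTDZL' cursor=8
After op 2 (left): buf='YAGRTDZL' cursor=7
After op 3 (select(4,7) replace("AU")): buf='YAGRAUL' cursor=6

Answer: 6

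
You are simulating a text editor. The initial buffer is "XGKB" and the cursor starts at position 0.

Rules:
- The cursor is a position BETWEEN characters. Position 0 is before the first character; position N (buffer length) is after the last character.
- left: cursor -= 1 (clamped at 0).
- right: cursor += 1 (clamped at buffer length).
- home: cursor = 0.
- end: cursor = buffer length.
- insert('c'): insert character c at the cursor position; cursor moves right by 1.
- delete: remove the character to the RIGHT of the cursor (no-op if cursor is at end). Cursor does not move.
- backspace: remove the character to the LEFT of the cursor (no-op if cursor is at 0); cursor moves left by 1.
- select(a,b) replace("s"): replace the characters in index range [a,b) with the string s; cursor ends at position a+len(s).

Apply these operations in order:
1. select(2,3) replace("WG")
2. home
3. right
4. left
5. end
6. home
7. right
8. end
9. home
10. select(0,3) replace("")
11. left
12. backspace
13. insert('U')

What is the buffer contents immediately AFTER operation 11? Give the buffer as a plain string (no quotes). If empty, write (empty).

Answer: GB

Derivation:
After op 1 (select(2,3) replace("WG")): buf='XGWGB' cursor=4
After op 2 (home): buf='XGWGB' cursor=0
After op 3 (right): buf='XGWGB' cursor=1
After op 4 (left): buf='XGWGB' cursor=0
After op 5 (end): buf='XGWGB' cursor=5
After op 6 (home): buf='XGWGB' cursor=0
After op 7 (right): buf='XGWGB' cursor=1
After op 8 (end): buf='XGWGB' cursor=5
After op 9 (home): buf='XGWGB' cursor=0
After op 10 (select(0,3) replace("")): buf='GB' cursor=0
After op 11 (left): buf='GB' cursor=0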